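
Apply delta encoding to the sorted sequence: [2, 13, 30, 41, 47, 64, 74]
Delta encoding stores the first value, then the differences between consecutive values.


First value: 2
Deltas:
  13 - 2 = 11
  30 - 13 = 17
  41 - 30 = 11
  47 - 41 = 6
  64 - 47 = 17
  74 - 64 = 10


Delta encoded: [2, 11, 17, 11, 6, 17, 10]


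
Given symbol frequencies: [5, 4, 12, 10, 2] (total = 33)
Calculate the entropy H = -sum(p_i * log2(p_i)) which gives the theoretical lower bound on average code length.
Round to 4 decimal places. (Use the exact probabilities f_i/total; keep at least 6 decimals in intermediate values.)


Per-symbol terms -p_i * log2(p_i) with p_i = f_i/33:
  p = 5/33 = 0.151515: log2(p) = -2.722466, -p*log2(p) = 0.412495
  p = 4/33 = 0.121212: log2(p) = -3.044394, -p*log2(p) = 0.369017
  p = 12/33 = 0.363636: log2(p) = -1.459432, -p*log2(p) = 0.530702
  p = 10/33 = 0.303030: log2(p) = -1.722466, -p*log2(p) = 0.521959
  p = 2/33 = 0.060606: log2(p) = -4.044394, -p*log2(p) = 0.245115
H = 0.412495 + 0.369017 + 0.530702 + 0.521959 + 0.245115 = 2.079288

H = 2.0793 bits/symbol


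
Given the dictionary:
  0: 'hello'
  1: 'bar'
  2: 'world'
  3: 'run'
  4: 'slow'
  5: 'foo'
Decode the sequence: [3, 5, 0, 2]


Look up each index in the dictionary:
  3 -> 'run'
  5 -> 'foo'
  0 -> 'hello'
  2 -> 'world'

Decoded: "run foo hello world"


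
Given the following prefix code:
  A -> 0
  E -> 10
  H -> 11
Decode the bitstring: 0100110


Decoding step by step:
Bits 0 -> A
Bits 10 -> E
Bits 0 -> A
Bits 11 -> H
Bits 0 -> A


Decoded message: AEAHA


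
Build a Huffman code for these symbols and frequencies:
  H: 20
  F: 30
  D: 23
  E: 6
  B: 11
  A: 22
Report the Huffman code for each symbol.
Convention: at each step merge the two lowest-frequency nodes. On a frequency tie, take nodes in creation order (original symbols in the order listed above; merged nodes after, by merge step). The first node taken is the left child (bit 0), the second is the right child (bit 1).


Huffman tree construction:
Step 1: Merge E(6) + B(11) = 17
Step 2: Merge (E+B)(17) + H(20) = 37
Step 3: Merge A(22) + D(23) = 45
Step 4: Merge F(30) + ((E+B)+H)(37) = 67
Step 5: Merge (A+D)(45) + (F+((E+B)+H))(67) = 112
Read each symbol's code off the tree from the root (left child = 0, right child = 1).

Codes:
  H: 111 (length 3)
  F: 10 (length 2)
  D: 01 (length 2)
  E: 1100 (length 4)
  B: 1101 (length 4)
  A: 00 (length 2)
Average code length: 278/112 = 2.4821 bits/symbol


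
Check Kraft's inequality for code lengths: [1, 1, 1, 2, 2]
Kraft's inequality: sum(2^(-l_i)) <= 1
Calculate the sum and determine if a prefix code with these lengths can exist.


Sum = 2^(-1) + 2^(-1) + 2^(-1) + 2^(-2) + 2^(-2)
    = 0.5 + 0.5 + 0.5 + 0.25 + 0.25
    = 8/4 = 2.0
Since 2.0 > 1, Kraft's inequality is NOT satisfied.
A prefix code with these lengths CANNOT exist.

Kraft sum = 2.0. Not satisfied.


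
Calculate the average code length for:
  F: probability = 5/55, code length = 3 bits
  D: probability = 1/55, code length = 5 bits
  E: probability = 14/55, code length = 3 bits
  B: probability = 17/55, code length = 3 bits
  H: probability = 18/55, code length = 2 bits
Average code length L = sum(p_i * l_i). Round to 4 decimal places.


Weighted contributions p_i * l_i:
  F: (5/55) * 3 = 15/55
  D: (1/55) * 5 = 5/55
  E: (14/55) * 3 = 42/55
  B: (17/55) * 3 = 51/55
  H: (18/55) * 2 = 36/55
Sum = (15 + 5 + 42 + 51 + 36)/55 = 149/55

L = 149/55 = 2.7091 bits/symbol


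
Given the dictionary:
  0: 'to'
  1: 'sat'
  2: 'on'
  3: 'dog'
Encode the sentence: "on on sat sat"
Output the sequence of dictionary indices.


Look up each word in the dictionary:
  'on' -> 2
  'on' -> 2
  'sat' -> 1
  'sat' -> 1

Encoded: [2, 2, 1, 1]


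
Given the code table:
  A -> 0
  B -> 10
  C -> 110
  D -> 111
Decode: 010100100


Decoding:
0 -> A
10 -> B
10 -> B
0 -> A
10 -> B
0 -> A


Result: ABBABA


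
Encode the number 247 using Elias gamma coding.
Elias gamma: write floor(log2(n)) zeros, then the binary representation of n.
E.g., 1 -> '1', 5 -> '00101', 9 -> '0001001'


num_bits = floor(log2(247)) + 1 = 8
leading_zeros = num_bits - 1 = 7
binary(247) = 11110111

Elias gamma(247) = '0000000' + '11110111' = 000000011110111 (15 bits)


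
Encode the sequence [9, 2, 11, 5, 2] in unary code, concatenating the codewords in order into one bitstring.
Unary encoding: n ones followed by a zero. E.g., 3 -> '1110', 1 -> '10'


Encode each number as n ones followed by a terminating 0:
  9 -> 1111111110 (10 bits)
  2 -> 110 (3 bits)
  11 -> 111111111110 (12 bits)
  5 -> 111110 (6 bits)
  2 -> 110 (3 bits)
Total length = 10 + 3 + 12 + 6 + 3 = 34 bits.

Unary([9, 2, 11, 5, 2]) = 1111111110110111111111110111110110 (34 bits)


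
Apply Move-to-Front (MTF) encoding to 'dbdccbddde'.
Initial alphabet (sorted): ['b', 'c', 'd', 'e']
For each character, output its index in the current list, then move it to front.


MTF encoding:
'd': index 2 in ['b', 'c', 'd', 'e'] -> ['d', 'b', 'c', 'e']
'b': index 1 in ['d', 'b', 'c', 'e'] -> ['b', 'd', 'c', 'e']
'd': index 1 in ['b', 'd', 'c', 'e'] -> ['d', 'b', 'c', 'e']
'c': index 2 in ['d', 'b', 'c', 'e'] -> ['c', 'd', 'b', 'e']
'c': index 0 in ['c', 'd', 'b', 'e'] -> ['c', 'd', 'b', 'e']
'b': index 2 in ['c', 'd', 'b', 'e'] -> ['b', 'c', 'd', 'e']
'd': index 2 in ['b', 'c', 'd', 'e'] -> ['d', 'b', 'c', 'e']
'd': index 0 in ['d', 'b', 'c', 'e'] -> ['d', 'b', 'c', 'e']
'd': index 0 in ['d', 'b', 'c', 'e'] -> ['d', 'b', 'c', 'e']
'e': index 3 in ['d', 'b', 'c', 'e'] -> ['e', 'd', 'b', 'c']


Output: [2, 1, 1, 2, 0, 2, 2, 0, 0, 3]


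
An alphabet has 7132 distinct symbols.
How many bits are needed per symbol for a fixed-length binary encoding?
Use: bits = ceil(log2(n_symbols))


log2(7132) = 12.8001
Bracket: 2^12 = 4096 < 7132 <= 2^13 = 8192
So ceil(log2(7132)) = 13

bits = ceil(log2(7132)) = ceil(12.8001) = 13 bits


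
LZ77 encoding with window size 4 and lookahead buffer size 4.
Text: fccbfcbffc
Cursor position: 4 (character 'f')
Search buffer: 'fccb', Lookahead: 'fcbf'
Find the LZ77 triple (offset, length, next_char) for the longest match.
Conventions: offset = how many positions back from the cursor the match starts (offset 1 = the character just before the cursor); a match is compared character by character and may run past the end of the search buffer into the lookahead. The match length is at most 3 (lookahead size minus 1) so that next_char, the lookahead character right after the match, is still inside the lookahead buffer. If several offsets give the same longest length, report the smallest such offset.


Try each offset into the search buffer:
  offset=1 (pos 3, char 'b'): match length 0
  offset=2 (pos 2, char 'c'): match length 0
  offset=3 (pos 1, char 'c'): match length 0
  offset=4 (pos 0, char 'f'): match length 2
Longest match has length 2 at offset 4.
next_char = character at position 4 + 2 = 6 -> 'b'

Best match: offset=4, length=2 (matching 'fc' starting at position 0)
LZ77 triple: (4, 2, 'b')


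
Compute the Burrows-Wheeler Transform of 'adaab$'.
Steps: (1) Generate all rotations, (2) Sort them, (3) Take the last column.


Rotations (sorted):
  0: $adaab -> last char: b
  1: aab$ad -> last char: d
  2: ab$ada -> last char: a
  3: adaab$ -> last char: $
  4: b$adaa -> last char: a
  5: daab$a -> last char: a


BWT = bda$aa


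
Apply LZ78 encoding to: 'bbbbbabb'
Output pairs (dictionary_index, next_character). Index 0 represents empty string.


LZ78 encoding steps:
Dictionary: {0: ''}
Step 1: w='' (idx 0), next='b' -> output (0, 'b'), add 'b' as idx 1
Step 2: w='b' (idx 1), next='b' -> output (1, 'b'), add 'bb' as idx 2
Step 3: w='bb' (idx 2), next='a' -> output (2, 'a'), add 'bba' as idx 3
Step 4: w='bb' (idx 2), end of input -> output (2, '')


Encoded: [(0, 'b'), (1, 'b'), (2, 'a'), (2, '')]


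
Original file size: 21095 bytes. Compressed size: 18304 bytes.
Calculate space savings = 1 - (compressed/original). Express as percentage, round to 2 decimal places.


ratio = compressed/original = 18304/21095 = 0.867694
savings = 1 - ratio = 1 - 0.867694 = 0.132306
as a percentage: 0.132306 * 100 = 13.23%

Space savings = 1 - 18304/21095 = 13.23%


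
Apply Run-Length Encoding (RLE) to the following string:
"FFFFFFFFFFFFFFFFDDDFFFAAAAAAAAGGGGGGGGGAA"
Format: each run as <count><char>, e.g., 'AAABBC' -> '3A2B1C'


Scanning runs left to right:
  i=0: run of 'F' x 16 -> '16F'
  i=16: run of 'D' x 3 -> '3D'
  i=19: run of 'F' x 3 -> '3F'
  i=22: run of 'A' x 8 -> '8A'
  i=30: run of 'G' x 9 -> '9G'
  i=39: run of 'A' x 2 -> '2A'

RLE = 16F3D3F8A9G2A


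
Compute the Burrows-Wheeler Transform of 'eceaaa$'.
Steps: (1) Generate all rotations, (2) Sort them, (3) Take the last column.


Rotations (sorted):
  0: $eceaaa -> last char: a
  1: a$eceaa -> last char: a
  2: aa$ecea -> last char: a
  3: aaa$ece -> last char: e
  4: ceaaa$e -> last char: e
  5: eaaa$ec -> last char: c
  6: eceaaa$ -> last char: $


BWT = aaaeec$


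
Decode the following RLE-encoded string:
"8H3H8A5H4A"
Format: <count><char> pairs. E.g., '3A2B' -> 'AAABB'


Expanding each <count><char> pair:
  8H -> 'HHHHHHHH'
  3H -> 'HHH'
  8A -> 'AAAAAAAA'
  5H -> 'HHHHH'
  4A -> 'AAAA'

Decoded = HHHHHHHHHHHAAAAAAAAHHHHHAAAA


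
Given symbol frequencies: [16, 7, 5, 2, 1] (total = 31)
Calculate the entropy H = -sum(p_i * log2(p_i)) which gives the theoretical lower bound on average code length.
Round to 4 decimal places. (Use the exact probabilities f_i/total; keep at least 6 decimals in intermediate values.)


Per-symbol terms -p_i * log2(p_i) with p_i = f_i/31:
  p = 16/31 = 0.516129: log2(p) = -0.954196, -p*log2(p) = 0.492488
  p = 7/31 = 0.225806: log2(p) = -2.146841, -p*log2(p) = 0.484771
  p = 5/31 = 0.161290: log2(p) = -2.632268, -p*log2(p) = 0.424559
  p = 2/31 = 0.064516: log2(p) = -3.954196, -p*log2(p) = 0.255109
  p = 1/31 = 0.032258: log2(p) = -4.954196, -p*log2(p) = 0.159813
H = 0.492488 + 0.484771 + 0.424559 + 0.255109 + 0.159813 = 1.816740

H = 1.8167 bits/symbol


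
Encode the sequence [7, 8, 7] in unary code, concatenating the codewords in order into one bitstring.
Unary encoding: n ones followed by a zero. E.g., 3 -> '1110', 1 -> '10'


Encode each number as n ones followed by a terminating 0:
  7 -> 11111110 (8 bits)
  8 -> 111111110 (9 bits)
  7 -> 11111110 (8 bits)
Total length = 8 + 9 + 8 = 25 bits.

Unary([7, 8, 7]) = 1111111011111111011111110 (25 bits)


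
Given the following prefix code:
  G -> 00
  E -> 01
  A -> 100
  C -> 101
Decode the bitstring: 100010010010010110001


Decoding step by step:
Bits 100 -> A
Bits 01 -> E
Bits 00 -> G
Bits 100 -> A
Bits 100 -> A
Bits 101 -> C
Bits 100 -> A
Bits 01 -> E


Decoded message: AEGAACAE


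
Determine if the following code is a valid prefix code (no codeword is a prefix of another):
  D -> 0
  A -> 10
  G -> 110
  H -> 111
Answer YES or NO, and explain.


Checking each pair (does one codeword prefix another?):
  D='0' vs A='10': no prefix
  D='0' vs G='110': no prefix
  D='0' vs H='111': no prefix
  A='10' vs D='0': no prefix
  A='10' vs G='110': no prefix
  A='10' vs H='111': no prefix
  G='110' vs D='0': no prefix
  G='110' vs A='10': no prefix
  G='110' vs H='111': no prefix
  H='111' vs D='0': no prefix
  H='111' vs A='10': no prefix
  H='111' vs G='110': no prefix
No violation found over all pairs.

YES -- this is a valid prefix code. No codeword is a prefix of any other codeword.


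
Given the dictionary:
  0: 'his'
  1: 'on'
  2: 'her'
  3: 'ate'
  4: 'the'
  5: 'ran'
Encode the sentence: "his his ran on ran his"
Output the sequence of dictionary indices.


Look up each word in the dictionary:
  'his' -> 0
  'his' -> 0
  'ran' -> 5
  'on' -> 1
  'ran' -> 5
  'his' -> 0

Encoded: [0, 0, 5, 1, 5, 0]


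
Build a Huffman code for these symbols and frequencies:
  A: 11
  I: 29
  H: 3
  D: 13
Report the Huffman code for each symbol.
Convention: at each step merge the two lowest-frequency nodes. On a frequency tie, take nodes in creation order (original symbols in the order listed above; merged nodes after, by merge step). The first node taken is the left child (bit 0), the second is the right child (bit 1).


Huffman tree construction:
Step 1: Merge H(3) + A(11) = 14
Step 2: Merge D(13) + (H+A)(14) = 27
Step 3: Merge (D+(H+A))(27) + I(29) = 56
Read each symbol's code off the tree from the root (left child = 0, right child = 1).

Codes:
  A: 011 (length 3)
  I: 1 (length 1)
  H: 010 (length 3)
  D: 00 (length 2)
Average code length: 97/56 = 1.7321 bits/symbol


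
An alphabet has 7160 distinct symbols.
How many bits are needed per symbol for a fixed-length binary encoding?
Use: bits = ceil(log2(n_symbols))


log2(7160) = 12.8057
Bracket: 2^12 = 4096 < 7160 <= 2^13 = 8192
So ceil(log2(7160)) = 13

bits = ceil(log2(7160)) = ceil(12.8057) = 13 bits


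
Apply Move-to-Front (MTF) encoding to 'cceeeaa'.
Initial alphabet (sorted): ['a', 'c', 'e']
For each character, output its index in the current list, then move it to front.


MTF encoding:
'c': index 1 in ['a', 'c', 'e'] -> ['c', 'a', 'e']
'c': index 0 in ['c', 'a', 'e'] -> ['c', 'a', 'e']
'e': index 2 in ['c', 'a', 'e'] -> ['e', 'c', 'a']
'e': index 0 in ['e', 'c', 'a'] -> ['e', 'c', 'a']
'e': index 0 in ['e', 'c', 'a'] -> ['e', 'c', 'a']
'a': index 2 in ['e', 'c', 'a'] -> ['a', 'e', 'c']
'a': index 0 in ['a', 'e', 'c'] -> ['a', 'e', 'c']


Output: [1, 0, 2, 0, 0, 2, 0]


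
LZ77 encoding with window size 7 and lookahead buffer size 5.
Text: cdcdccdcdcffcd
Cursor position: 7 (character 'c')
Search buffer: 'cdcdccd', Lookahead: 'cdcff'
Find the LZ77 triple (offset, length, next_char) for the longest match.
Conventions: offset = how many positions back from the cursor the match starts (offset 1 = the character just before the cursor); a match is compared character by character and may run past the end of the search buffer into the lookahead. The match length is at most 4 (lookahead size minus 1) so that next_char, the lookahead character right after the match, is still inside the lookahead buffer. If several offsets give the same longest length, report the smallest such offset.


Try each offset into the search buffer:
  offset=1 (pos 6, char 'd'): match length 0
  offset=2 (pos 5, char 'c'): match length 3
  offset=3 (pos 4, char 'c'): match length 1
  offset=4 (pos 3, char 'd'): match length 0
  offset=5 (pos 2, char 'c'): match length 3
  offset=6 (pos 1, char 'd'): match length 0
  offset=7 (pos 0, char 'c'): match length 3
Longest match has length 3, found at offsets 2, 5, 7; take the smallest, offset 2.
next_char = character at position 7 + 3 = 10 -> 'f'

Best match: offset=2, length=3 (matching 'cdc' starting at position 5)
LZ77 triple: (2, 3, 'f')


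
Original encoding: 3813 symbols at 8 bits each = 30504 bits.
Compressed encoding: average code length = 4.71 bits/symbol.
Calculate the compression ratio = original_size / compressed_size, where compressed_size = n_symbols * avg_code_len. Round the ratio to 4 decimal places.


original_size = n_symbols * orig_bits = 3813 * 8 = 30504 bits
compressed_size = n_symbols * avg_code_len = 3813 * 4.71 = 17959.23 bits
ratio = original_size / compressed_size = 30504 / 17959.23 = 1.6985

Compression ratio = 1.6985


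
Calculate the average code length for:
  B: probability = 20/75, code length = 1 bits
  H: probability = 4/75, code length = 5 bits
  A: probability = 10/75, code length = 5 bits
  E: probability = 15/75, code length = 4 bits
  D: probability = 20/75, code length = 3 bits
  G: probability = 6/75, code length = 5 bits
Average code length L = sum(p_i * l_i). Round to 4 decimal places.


Weighted contributions p_i * l_i:
  B: (20/75) * 1 = 20/75
  H: (4/75) * 5 = 20/75
  A: (10/75) * 5 = 50/75
  E: (15/75) * 4 = 60/75
  D: (20/75) * 3 = 60/75
  G: (6/75) * 5 = 30/75
Sum = (20 + 20 + 50 + 60 + 60 + 30)/75 = 240/75

L = 240/75 = 3.2000 bits/symbol


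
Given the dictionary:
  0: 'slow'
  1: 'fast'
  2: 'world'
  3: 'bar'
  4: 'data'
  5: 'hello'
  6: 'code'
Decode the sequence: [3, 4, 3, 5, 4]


Look up each index in the dictionary:
  3 -> 'bar'
  4 -> 'data'
  3 -> 'bar'
  5 -> 'hello'
  4 -> 'data'

Decoded: "bar data bar hello data"


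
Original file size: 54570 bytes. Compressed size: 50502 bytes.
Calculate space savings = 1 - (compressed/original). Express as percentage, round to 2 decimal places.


ratio = compressed/original = 50502/54570 = 0.925454
savings = 1 - ratio = 1 - 0.925454 = 0.074546
as a percentage: 0.074546 * 100 = 7.45%

Space savings = 1 - 50502/54570 = 7.45%


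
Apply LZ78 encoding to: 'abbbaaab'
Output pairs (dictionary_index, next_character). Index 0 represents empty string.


LZ78 encoding steps:
Dictionary: {0: ''}
Step 1: w='' (idx 0), next='a' -> output (0, 'a'), add 'a' as idx 1
Step 2: w='' (idx 0), next='b' -> output (0, 'b'), add 'b' as idx 2
Step 3: w='b' (idx 2), next='b' -> output (2, 'b'), add 'bb' as idx 3
Step 4: w='a' (idx 1), next='a' -> output (1, 'a'), add 'aa' as idx 4
Step 5: w='a' (idx 1), next='b' -> output (1, 'b'), add 'ab' as idx 5


Encoded: [(0, 'a'), (0, 'b'), (2, 'b'), (1, 'a'), (1, 'b')]


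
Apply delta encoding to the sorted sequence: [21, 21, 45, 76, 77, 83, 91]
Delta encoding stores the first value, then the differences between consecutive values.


First value: 21
Deltas:
  21 - 21 = 0
  45 - 21 = 24
  76 - 45 = 31
  77 - 76 = 1
  83 - 77 = 6
  91 - 83 = 8


Delta encoded: [21, 0, 24, 31, 1, 6, 8]


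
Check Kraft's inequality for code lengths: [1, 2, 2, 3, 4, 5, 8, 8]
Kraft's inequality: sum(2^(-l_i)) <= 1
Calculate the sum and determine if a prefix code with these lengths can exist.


Sum = 2^(-1) + 2^(-2) + 2^(-2) + 2^(-3) + 2^(-4) + 2^(-5) + 2^(-8) + 2^(-8)
    = 0.5 + 0.25 + 0.25 + 0.125 + 0.0625 + 0.03125 + 0.00390625 + 0.00390625
    = 314/256 = 1.2265625
Since 1.2265625 > 1, Kraft's inequality is NOT satisfied.
A prefix code with these lengths CANNOT exist.

Kraft sum = 1.2265625. Not satisfied.


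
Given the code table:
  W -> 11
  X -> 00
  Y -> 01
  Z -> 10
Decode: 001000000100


Decoding:
00 -> X
10 -> Z
00 -> X
00 -> X
01 -> Y
00 -> X


Result: XZXXYX


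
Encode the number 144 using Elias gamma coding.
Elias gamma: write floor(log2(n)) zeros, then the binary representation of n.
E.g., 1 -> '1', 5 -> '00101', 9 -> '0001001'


num_bits = floor(log2(144)) + 1 = 8
leading_zeros = num_bits - 1 = 7
binary(144) = 10010000

Elias gamma(144) = '0000000' + '10010000' = 000000010010000 (15 bits)


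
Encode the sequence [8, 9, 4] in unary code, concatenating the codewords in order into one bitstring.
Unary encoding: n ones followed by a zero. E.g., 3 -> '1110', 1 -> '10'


Encode each number as n ones followed by a terminating 0:
  8 -> 111111110 (9 bits)
  9 -> 1111111110 (10 bits)
  4 -> 11110 (5 bits)
Total length = 9 + 10 + 5 = 24 bits.

Unary([8, 9, 4]) = 111111110111111111011110 (24 bits)


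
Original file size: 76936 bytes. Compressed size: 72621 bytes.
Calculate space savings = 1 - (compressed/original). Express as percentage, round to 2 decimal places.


ratio = compressed/original = 72621/76936 = 0.943914
savings = 1 - ratio = 1 - 0.943914 = 0.056086
as a percentage: 0.056086 * 100 = 5.61%

Space savings = 1 - 72621/76936 = 5.61%


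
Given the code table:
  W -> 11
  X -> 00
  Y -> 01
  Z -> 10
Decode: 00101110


Decoding:
00 -> X
10 -> Z
11 -> W
10 -> Z


Result: XZWZ


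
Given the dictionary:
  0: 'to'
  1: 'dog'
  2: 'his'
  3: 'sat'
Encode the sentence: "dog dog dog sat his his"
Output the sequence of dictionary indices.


Look up each word in the dictionary:
  'dog' -> 1
  'dog' -> 1
  'dog' -> 1
  'sat' -> 3
  'his' -> 2
  'his' -> 2

Encoded: [1, 1, 1, 3, 2, 2]


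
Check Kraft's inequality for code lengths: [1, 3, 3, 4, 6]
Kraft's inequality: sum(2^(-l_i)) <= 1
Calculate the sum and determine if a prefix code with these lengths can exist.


Sum = 2^(-1) + 2^(-3) + 2^(-3) + 2^(-4) + 2^(-6)
    = 0.5 + 0.125 + 0.125 + 0.0625 + 0.015625
    = 53/64 = 0.828125
Since 0.828125 <= 1, Kraft's inequality IS satisfied.
A prefix code with these lengths CAN exist.

Kraft sum = 0.828125. Satisfied.


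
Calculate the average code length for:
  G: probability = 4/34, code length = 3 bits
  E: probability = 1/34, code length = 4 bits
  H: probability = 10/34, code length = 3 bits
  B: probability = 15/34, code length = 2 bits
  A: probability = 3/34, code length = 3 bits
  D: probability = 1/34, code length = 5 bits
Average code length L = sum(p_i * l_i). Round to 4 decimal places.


Weighted contributions p_i * l_i:
  G: (4/34) * 3 = 12/34
  E: (1/34) * 4 = 4/34
  H: (10/34) * 3 = 30/34
  B: (15/34) * 2 = 30/34
  A: (3/34) * 3 = 9/34
  D: (1/34) * 5 = 5/34
Sum = (12 + 4 + 30 + 30 + 9 + 5)/34 = 90/34

L = 90/34 = 2.6471 bits/symbol


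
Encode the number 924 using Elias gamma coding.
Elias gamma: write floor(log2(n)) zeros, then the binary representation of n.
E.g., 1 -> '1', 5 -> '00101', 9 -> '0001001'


num_bits = floor(log2(924)) + 1 = 10
leading_zeros = num_bits - 1 = 9
binary(924) = 1110011100

Elias gamma(924) = '000000000' + '1110011100' = 0000000001110011100 (19 bits)


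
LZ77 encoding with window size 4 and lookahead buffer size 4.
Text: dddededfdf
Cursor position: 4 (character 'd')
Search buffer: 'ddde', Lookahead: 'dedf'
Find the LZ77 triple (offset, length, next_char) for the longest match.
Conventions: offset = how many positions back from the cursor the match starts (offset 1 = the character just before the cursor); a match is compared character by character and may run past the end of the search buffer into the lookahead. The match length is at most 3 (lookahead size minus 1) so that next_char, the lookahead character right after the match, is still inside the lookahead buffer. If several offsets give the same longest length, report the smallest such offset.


Try each offset into the search buffer:
  offset=1 (pos 3, char 'e'): match length 0
  offset=2 (pos 2, char 'd'): match length 3
  offset=3 (pos 1, char 'd'): match length 1
  offset=4 (pos 0, char 'd'): match length 1
Longest match has length 3 at offset 2.
next_char = character at position 4 + 3 = 7 -> 'f'

Best match: offset=2, length=3 (matching 'ded' starting at position 2)
LZ77 triple: (2, 3, 'f')


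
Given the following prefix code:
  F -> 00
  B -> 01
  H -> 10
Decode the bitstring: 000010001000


Decoding step by step:
Bits 00 -> F
Bits 00 -> F
Bits 10 -> H
Bits 00 -> F
Bits 10 -> H
Bits 00 -> F


Decoded message: FFHFHF


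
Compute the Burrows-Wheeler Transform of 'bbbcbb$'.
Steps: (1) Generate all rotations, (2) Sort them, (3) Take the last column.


Rotations (sorted):
  0: $bbbcbb -> last char: b
  1: b$bbbcb -> last char: b
  2: bb$bbbc -> last char: c
  3: bbbcbb$ -> last char: $
  4: bbcbb$b -> last char: b
  5: bcbb$bb -> last char: b
  6: cbb$bbb -> last char: b


BWT = bbc$bbb


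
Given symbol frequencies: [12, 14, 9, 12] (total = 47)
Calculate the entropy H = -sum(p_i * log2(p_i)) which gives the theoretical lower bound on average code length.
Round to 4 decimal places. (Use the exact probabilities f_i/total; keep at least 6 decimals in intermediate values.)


Per-symbol terms -p_i * log2(p_i) with p_i = f_i/47:
  p = 12/47 = 0.255319: log2(p) = -1.969626, -p*log2(p) = 0.502883
  p = 14/47 = 0.297872: log2(p) = -1.747234, -p*log2(p) = 0.520453
  p = 9/47 = 0.191489: log2(p) = -2.384664, -p*log2(p) = 0.456638
  p = 12/47 = 0.255319: log2(p) = -1.969626, -p*log2(p) = 0.502883
H = 0.502883 + 0.520453 + 0.456638 + 0.502883 = 1.982857

H = 1.9829 bits/symbol


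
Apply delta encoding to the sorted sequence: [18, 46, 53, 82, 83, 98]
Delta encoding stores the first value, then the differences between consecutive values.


First value: 18
Deltas:
  46 - 18 = 28
  53 - 46 = 7
  82 - 53 = 29
  83 - 82 = 1
  98 - 83 = 15


Delta encoded: [18, 28, 7, 29, 1, 15]


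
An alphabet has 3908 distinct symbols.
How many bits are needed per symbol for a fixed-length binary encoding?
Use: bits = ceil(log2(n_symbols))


log2(3908) = 11.9322
Bracket: 2^11 = 2048 < 3908 <= 2^12 = 4096
So ceil(log2(3908)) = 12

bits = ceil(log2(3908)) = ceil(11.9322) = 12 bits


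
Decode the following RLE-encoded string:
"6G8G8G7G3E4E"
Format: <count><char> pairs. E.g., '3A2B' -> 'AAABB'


Expanding each <count><char> pair:
  6G -> 'GGGGGG'
  8G -> 'GGGGGGGG'
  8G -> 'GGGGGGGG'
  7G -> 'GGGGGGG'
  3E -> 'EEE'
  4E -> 'EEEE'

Decoded = GGGGGGGGGGGGGGGGGGGGGGGGGGGGGEEEEEEE


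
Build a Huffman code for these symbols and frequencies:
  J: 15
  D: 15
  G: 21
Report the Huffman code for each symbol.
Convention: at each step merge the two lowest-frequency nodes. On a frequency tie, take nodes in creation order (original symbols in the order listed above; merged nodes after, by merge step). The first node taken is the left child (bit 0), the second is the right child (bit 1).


Huffman tree construction:
Step 1: Merge J(15) + D(15) = 30
Step 2: Merge G(21) + (J+D)(30) = 51
Read each symbol's code off the tree from the root (left child = 0, right child = 1).

Codes:
  J: 10 (length 2)
  D: 11 (length 2)
  G: 0 (length 1)
Average code length: 81/51 = 1.5882 bits/symbol


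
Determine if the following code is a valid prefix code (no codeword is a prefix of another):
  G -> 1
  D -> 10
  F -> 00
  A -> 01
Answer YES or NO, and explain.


Checking each pair (does one codeword prefix another?):
  G='1' vs D='10': prefix -- VIOLATION

NO -- this is NOT a valid prefix code. G (1) is a prefix of D (10).


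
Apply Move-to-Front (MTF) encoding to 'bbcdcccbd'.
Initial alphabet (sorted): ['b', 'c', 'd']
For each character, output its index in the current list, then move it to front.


MTF encoding:
'b': index 0 in ['b', 'c', 'd'] -> ['b', 'c', 'd']
'b': index 0 in ['b', 'c', 'd'] -> ['b', 'c', 'd']
'c': index 1 in ['b', 'c', 'd'] -> ['c', 'b', 'd']
'd': index 2 in ['c', 'b', 'd'] -> ['d', 'c', 'b']
'c': index 1 in ['d', 'c', 'b'] -> ['c', 'd', 'b']
'c': index 0 in ['c', 'd', 'b'] -> ['c', 'd', 'b']
'c': index 0 in ['c', 'd', 'b'] -> ['c', 'd', 'b']
'b': index 2 in ['c', 'd', 'b'] -> ['b', 'c', 'd']
'd': index 2 in ['b', 'c', 'd'] -> ['d', 'b', 'c']


Output: [0, 0, 1, 2, 1, 0, 0, 2, 2]


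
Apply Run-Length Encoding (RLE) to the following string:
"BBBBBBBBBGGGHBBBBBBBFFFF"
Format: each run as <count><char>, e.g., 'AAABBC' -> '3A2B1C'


Scanning runs left to right:
  i=0: run of 'B' x 9 -> '9B'
  i=9: run of 'G' x 3 -> '3G'
  i=12: run of 'H' x 1 -> '1H'
  i=13: run of 'B' x 7 -> '7B'
  i=20: run of 'F' x 4 -> '4F'

RLE = 9B3G1H7B4F


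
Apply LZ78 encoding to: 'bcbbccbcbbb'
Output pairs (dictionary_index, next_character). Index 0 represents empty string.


LZ78 encoding steps:
Dictionary: {0: ''}
Step 1: w='' (idx 0), next='b' -> output (0, 'b'), add 'b' as idx 1
Step 2: w='' (idx 0), next='c' -> output (0, 'c'), add 'c' as idx 2
Step 3: w='b' (idx 1), next='b' -> output (1, 'b'), add 'bb' as idx 3
Step 4: w='c' (idx 2), next='c' -> output (2, 'c'), add 'cc' as idx 4
Step 5: w='b' (idx 1), next='c' -> output (1, 'c'), add 'bc' as idx 5
Step 6: w='bb' (idx 3), next='b' -> output (3, 'b'), add 'bbb' as idx 6


Encoded: [(0, 'b'), (0, 'c'), (1, 'b'), (2, 'c'), (1, 'c'), (3, 'b')]


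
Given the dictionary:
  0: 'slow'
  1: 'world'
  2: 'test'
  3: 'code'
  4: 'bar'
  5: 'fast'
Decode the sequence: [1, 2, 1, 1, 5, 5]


Look up each index in the dictionary:
  1 -> 'world'
  2 -> 'test'
  1 -> 'world'
  1 -> 'world'
  5 -> 'fast'
  5 -> 'fast'

Decoded: "world test world world fast fast"


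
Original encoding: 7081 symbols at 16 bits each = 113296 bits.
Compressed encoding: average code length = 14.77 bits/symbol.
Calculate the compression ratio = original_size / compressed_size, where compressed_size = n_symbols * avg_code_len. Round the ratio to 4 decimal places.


original_size = n_symbols * orig_bits = 7081 * 16 = 113296 bits
compressed_size = n_symbols * avg_code_len = 7081 * 14.77 = 104586.37 bits
ratio = original_size / compressed_size = 113296 / 104586.37 = 1.0833

Compression ratio = 1.0833


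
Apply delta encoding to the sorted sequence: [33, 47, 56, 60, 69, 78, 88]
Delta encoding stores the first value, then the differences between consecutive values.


First value: 33
Deltas:
  47 - 33 = 14
  56 - 47 = 9
  60 - 56 = 4
  69 - 60 = 9
  78 - 69 = 9
  88 - 78 = 10


Delta encoded: [33, 14, 9, 4, 9, 9, 10]


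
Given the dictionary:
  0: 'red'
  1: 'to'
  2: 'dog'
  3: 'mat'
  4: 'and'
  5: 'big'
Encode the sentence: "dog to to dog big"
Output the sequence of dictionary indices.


Look up each word in the dictionary:
  'dog' -> 2
  'to' -> 1
  'to' -> 1
  'dog' -> 2
  'big' -> 5

Encoded: [2, 1, 1, 2, 5]


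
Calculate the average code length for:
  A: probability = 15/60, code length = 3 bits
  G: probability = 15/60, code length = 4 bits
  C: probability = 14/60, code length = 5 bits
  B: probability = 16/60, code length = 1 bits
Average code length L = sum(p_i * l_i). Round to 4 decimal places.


Weighted contributions p_i * l_i:
  A: (15/60) * 3 = 45/60
  G: (15/60) * 4 = 60/60
  C: (14/60) * 5 = 70/60
  B: (16/60) * 1 = 16/60
Sum = (45 + 60 + 70 + 16)/60 = 191/60

L = 191/60 = 3.1833 bits/symbol


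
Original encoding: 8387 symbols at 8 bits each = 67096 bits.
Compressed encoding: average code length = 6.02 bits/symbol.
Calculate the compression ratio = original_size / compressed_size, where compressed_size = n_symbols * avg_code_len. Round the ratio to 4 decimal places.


original_size = n_symbols * orig_bits = 8387 * 8 = 67096 bits
compressed_size = n_symbols * avg_code_len = 8387 * 6.02 = 50489.74 bits
ratio = original_size / compressed_size = 67096 / 50489.74 = 1.3289

Compression ratio = 1.3289


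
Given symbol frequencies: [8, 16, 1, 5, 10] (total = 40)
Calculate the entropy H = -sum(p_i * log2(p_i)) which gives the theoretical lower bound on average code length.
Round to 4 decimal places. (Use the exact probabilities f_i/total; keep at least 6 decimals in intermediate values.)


Per-symbol terms -p_i * log2(p_i) with p_i = f_i/40:
  p = 8/40 = 0.200000: log2(p) = -2.321928, -p*log2(p) = 0.464386
  p = 16/40 = 0.400000: log2(p) = -1.321928, -p*log2(p) = 0.528771
  p = 1/40 = 0.025000: log2(p) = -5.321928, -p*log2(p) = 0.133048
  p = 5/40 = 0.125000: log2(p) = -3.000000, -p*log2(p) = 0.375000
  p = 10/40 = 0.250000: log2(p) = -2.000000, -p*log2(p) = 0.500000
H = 0.464386 + 0.528771 + 0.133048 + 0.375000 + 0.500000 = 2.001205

H = 2.0012 bits/symbol


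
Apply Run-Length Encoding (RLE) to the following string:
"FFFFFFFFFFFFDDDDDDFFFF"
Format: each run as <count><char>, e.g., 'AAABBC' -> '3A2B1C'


Scanning runs left to right:
  i=0: run of 'F' x 12 -> '12F'
  i=12: run of 'D' x 6 -> '6D'
  i=18: run of 'F' x 4 -> '4F'

RLE = 12F6D4F


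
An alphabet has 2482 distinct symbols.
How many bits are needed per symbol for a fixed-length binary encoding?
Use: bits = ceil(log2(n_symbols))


log2(2482) = 11.2773
Bracket: 2^11 = 2048 < 2482 <= 2^12 = 4096
So ceil(log2(2482)) = 12

bits = ceil(log2(2482)) = ceil(11.2773) = 12 bits


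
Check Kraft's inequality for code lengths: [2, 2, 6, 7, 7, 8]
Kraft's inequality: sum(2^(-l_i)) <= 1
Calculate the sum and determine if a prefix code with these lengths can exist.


Sum = 2^(-2) + 2^(-2) + 2^(-6) + 2^(-7) + 2^(-7) + 2^(-8)
    = 0.25 + 0.25 + 0.015625 + 0.0078125 + 0.0078125 + 0.00390625
    = 137/256 = 0.53515625
Since 0.53515625 <= 1, Kraft's inequality IS satisfied.
A prefix code with these lengths CAN exist.

Kraft sum = 0.53515625. Satisfied.


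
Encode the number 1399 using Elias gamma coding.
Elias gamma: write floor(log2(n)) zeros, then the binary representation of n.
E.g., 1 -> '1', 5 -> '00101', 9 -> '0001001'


num_bits = floor(log2(1399)) + 1 = 11
leading_zeros = num_bits - 1 = 10
binary(1399) = 10101110111

Elias gamma(1399) = '0000000000' + '10101110111' = 000000000010101110111 (21 bits)


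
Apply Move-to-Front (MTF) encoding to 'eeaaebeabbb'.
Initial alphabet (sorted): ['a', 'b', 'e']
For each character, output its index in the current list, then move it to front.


MTF encoding:
'e': index 2 in ['a', 'b', 'e'] -> ['e', 'a', 'b']
'e': index 0 in ['e', 'a', 'b'] -> ['e', 'a', 'b']
'a': index 1 in ['e', 'a', 'b'] -> ['a', 'e', 'b']
'a': index 0 in ['a', 'e', 'b'] -> ['a', 'e', 'b']
'e': index 1 in ['a', 'e', 'b'] -> ['e', 'a', 'b']
'b': index 2 in ['e', 'a', 'b'] -> ['b', 'e', 'a']
'e': index 1 in ['b', 'e', 'a'] -> ['e', 'b', 'a']
'a': index 2 in ['e', 'b', 'a'] -> ['a', 'e', 'b']
'b': index 2 in ['a', 'e', 'b'] -> ['b', 'a', 'e']
'b': index 0 in ['b', 'a', 'e'] -> ['b', 'a', 'e']
'b': index 0 in ['b', 'a', 'e'] -> ['b', 'a', 'e']


Output: [2, 0, 1, 0, 1, 2, 1, 2, 2, 0, 0]


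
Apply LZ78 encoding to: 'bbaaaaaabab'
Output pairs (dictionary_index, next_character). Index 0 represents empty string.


LZ78 encoding steps:
Dictionary: {0: ''}
Step 1: w='' (idx 0), next='b' -> output (0, 'b'), add 'b' as idx 1
Step 2: w='b' (idx 1), next='a' -> output (1, 'a'), add 'ba' as idx 2
Step 3: w='' (idx 0), next='a' -> output (0, 'a'), add 'a' as idx 3
Step 4: w='a' (idx 3), next='a' -> output (3, 'a'), add 'aa' as idx 4
Step 5: w='aa' (idx 4), next='b' -> output (4, 'b'), add 'aab' as idx 5
Step 6: w='a' (idx 3), next='b' -> output (3, 'b'), add 'ab' as idx 6


Encoded: [(0, 'b'), (1, 'a'), (0, 'a'), (3, 'a'), (4, 'b'), (3, 'b')]


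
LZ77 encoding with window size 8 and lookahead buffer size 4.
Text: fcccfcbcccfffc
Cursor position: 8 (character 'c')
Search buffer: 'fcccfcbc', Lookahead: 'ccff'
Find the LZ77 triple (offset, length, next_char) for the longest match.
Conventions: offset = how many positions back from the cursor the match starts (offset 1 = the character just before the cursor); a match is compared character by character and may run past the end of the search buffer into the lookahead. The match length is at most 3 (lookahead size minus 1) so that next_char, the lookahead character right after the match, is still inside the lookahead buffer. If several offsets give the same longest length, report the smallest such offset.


Try each offset into the search buffer:
  offset=1 (pos 7, char 'c'): match length 2
  offset=2 (pos 6, char 'b'): match length 0
  offset=3 (pos 5, char 'c'): match length 1
  offset=4 (pos 4, char 'f'): match length 0
  offset=5 (pos 3, char 'c'): match length 1
  offset=6 (pos 2, char 'c'): match length 3
  offset=7 (pos 1, char 'c'): match length 2
  offset=8 (pos 0, char 'f'): match length 0
Longest match has length 3 at offset 6.
next_char = character at position 8 + 3 = 11 -> 'f'

Best match: offset=6, length=3 (matching 'ccf' starting at position 2)
LZ77 triple: (6, 3, 'f')


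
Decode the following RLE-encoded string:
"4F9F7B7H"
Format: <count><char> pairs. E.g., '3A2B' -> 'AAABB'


Expanding each <count><char> pair:
  4F -> 'FFFF'
  9F -> 'FFFFFFFFF'
  7B -> 'BBBBBBB'
  7H -> 'HHHHHHH'

Decoded = FFFFFFFFFFFFFBBBBBBBHHHHHHH


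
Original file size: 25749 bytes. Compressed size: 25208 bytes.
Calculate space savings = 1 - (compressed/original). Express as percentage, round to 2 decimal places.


ratio = compressed/original = 25208/25749 = 0.978989
savings = 1 - ratio = 1 - 0.978989 = 0.021011
as a percentage: 0.021011 * 100 = 2.1%

Space savings = 1 - 25208/25749 = 2.1%


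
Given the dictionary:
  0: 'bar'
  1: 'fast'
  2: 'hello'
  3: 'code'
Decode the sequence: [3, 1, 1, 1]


Look up each index in the dictionary:
  3 -> 'code'
  1 -> 'fast'
  1 -> 'fast'
  1 -> 'fast'

Decoded: "code fast fast fast"


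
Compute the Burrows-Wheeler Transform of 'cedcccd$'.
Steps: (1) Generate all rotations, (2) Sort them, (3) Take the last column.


Rotations (sorted):
  0: $cedcccd -> last char: d
  1: cccd$ced -> last char: d
  2: ccd$cedc -> last char: c
  3: cd$cedcc -> last char: c
  4: cedcccd$ -> last char: $
  5: d$cedccc -> last char: c
  6: dcccd$ce -> last char: e
  7: edcccd$c -> last char: c


BWT = ddcc$cec


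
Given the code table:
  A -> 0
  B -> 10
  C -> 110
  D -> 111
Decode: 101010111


Decoding:
10 -> B
10 -> B
10 -> B
111 -> D


Result: BBBD


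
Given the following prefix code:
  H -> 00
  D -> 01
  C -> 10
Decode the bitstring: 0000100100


Decoding step by step:
Bits 00 -> H
Bits 00 -> H
Bits 10 -> C
Bits 01 -> D
Bits 00 -> H


Decoded message: HHCDH


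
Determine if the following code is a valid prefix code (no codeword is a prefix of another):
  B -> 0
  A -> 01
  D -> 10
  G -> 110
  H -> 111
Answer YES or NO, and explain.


Checking each pair (does one codeword prefix another?):
  B='0' vs A='01': prefix -- VIOLATION

NO -- this is NOT a valid prefix code. B (0) is a prefix of A (01).


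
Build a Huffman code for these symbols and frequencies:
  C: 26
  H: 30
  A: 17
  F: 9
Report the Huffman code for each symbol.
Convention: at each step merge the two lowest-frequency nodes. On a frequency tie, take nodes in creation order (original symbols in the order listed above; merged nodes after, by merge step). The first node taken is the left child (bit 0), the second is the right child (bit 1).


Huffman tree construction:
Step 1: Merge F(9) + A(17) = 26
Step 2: Merge C(26) + (F+A)(26) = 52
Step 3: Merge H(30) + (C+(F+A))(52) = 82
Read each symbol's code off the tree from the root (left child = 0, right child = 1).

Codes:
  C: 10 (length 2)
  H: 0 (length 1)
  A: 111 (length 3)
  F: 110 (length 3)
Average code length: 160/82 = 1.9512 bits/symbol


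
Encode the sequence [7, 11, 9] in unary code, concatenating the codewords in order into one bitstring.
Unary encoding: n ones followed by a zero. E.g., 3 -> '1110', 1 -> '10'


Encode each number as n ones followed by a terminating 0:
  7 -> 11111110 (8 bits)
  11 -> 111111111110 (12 bits)
  9 -> 1111111110 (10 bits)
Total length = 8 + 12 + 10 = 30 bits.

Unary([7, 11, 9]) = 111111101111111111101111111110 (30 bits)


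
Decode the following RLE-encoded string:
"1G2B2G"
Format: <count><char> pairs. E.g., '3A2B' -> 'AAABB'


Expanding each <count><char> pair:
  1G -> 'G'
  2B -> 'BB'
  2G -> 'GG'

Decoded = GBBGG


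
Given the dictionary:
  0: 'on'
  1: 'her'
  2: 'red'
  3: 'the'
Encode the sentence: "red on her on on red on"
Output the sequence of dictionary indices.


Look up each word in the dictionary:
  'red' -> 2
  'on' -> 0
  'her' -> 1
  'on' -> 0
  'on' -> 0
  'red' -> 2
  'on' -> 0

Encoded: [2, 0, 1, 0, 0, 2, 0]


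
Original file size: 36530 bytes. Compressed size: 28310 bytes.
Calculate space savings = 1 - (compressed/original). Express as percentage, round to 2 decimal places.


ratio = compressed/original = 28310/36530 = 0.774979
savings = 1 - ratio = 1 - 0.774979 = 0.225021
as a percentage: 0.225021 * 100 = 22.5%

Space savings = 1 - 28310/36530 = 22.5%


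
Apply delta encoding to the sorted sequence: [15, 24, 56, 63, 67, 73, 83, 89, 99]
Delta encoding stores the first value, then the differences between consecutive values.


First value: 15
Deltas:
  24 - 15 = 9
  56 - 24 = 32
  63 - 56 = 7
  67 - 63 = 4
  73 - 67 = 6
  83 - 73 = 10
  89 - 83 = 6
  99 - 89 = 10


Delta encoded: [15, 9, 32, 7, 4, 6, 10, 6, 10]


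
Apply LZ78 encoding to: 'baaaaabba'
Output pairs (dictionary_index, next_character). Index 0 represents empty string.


LZ78 encoding steps:
Dictionary: {0: ''}
Step 1: w='' (idx 0), next='b' -> output (0, 'b'), add 'b' as idx 1
Step 2: w='' (idx 0), next='a' -> output (0, 'a'), add 'a' as idx 2
Step 3: w='a' (idx 2), next='a' -> output (2, 'a'), add 'aa' as idx 3
Step 4: w='aa' (idx 3), next='b' -> output (3, 'b'), add 'aab' as idx 4
Step 5: w='b' (idx 1), next='a' -> output (1, 'a'), add 'ba' as idx 5


Encoded: [(0, 'b'), (0, 'a'), (2, 'a'), (3, 'b'), (1, 'a')]


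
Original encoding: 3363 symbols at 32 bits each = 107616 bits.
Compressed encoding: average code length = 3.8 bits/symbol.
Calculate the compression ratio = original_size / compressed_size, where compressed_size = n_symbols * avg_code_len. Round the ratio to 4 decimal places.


original_size = n_symbols * orig_bits = 3363 * 32 = 107616 bits
compressed_size = n_symbols * avg_code_len = 3363 * 3.8 = 12779.4 bits
ratio = original_size / compressed_size = 107616 / 12779.4 = 8.4211

Compression ratio = 8.4211
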